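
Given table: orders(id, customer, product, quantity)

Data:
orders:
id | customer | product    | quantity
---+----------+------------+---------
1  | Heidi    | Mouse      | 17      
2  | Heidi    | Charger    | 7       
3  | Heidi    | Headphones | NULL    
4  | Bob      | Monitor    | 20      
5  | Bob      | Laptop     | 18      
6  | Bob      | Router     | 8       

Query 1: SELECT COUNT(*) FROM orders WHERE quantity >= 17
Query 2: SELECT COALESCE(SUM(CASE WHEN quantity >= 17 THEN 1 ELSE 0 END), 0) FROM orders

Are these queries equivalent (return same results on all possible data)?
Yes, equivalent

Both queries return: [(3,)]

Reason: COUNT with WHERE vs conditional SUM (COALESCE handles empty-table NULL)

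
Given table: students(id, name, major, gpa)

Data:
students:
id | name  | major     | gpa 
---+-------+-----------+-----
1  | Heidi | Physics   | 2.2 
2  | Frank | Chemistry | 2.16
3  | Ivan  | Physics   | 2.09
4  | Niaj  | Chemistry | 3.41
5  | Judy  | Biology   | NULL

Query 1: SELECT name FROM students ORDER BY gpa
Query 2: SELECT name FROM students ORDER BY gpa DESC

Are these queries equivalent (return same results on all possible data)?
No, not equivalent

Query 1 returns: [('Judy',), ('Ivan',), ('Frank',), ('Heidi',), ('Niaj',)]
Query 2 returns: [('Niaj',), ('Heidi',), ('Frank',), ('Ivan',), ('Judy',)]

Reason: ASC vs DESC gives opposite ordering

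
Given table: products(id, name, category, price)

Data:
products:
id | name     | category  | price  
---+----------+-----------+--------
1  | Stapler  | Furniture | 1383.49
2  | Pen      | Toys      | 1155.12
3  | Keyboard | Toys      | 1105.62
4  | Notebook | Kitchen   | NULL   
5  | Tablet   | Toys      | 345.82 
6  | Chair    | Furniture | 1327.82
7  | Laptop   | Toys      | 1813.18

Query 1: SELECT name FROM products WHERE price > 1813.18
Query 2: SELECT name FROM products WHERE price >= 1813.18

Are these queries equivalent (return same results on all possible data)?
No, not equivalent

Query 1 returns: []
Query 2 returns: [('Laptop',)]

Reason: > vs >= gives different results when price = 1813.18 exists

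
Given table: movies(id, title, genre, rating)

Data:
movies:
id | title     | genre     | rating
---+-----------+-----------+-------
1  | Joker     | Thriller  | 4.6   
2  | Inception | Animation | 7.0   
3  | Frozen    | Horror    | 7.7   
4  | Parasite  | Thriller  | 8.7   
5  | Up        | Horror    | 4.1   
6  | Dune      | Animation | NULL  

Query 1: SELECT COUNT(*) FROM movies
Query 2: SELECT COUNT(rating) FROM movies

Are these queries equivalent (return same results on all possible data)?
No, not equivalent

Query 1 returns: [(6,)]
Query 2 returns: [(5,)]

Reason: COUNT(*) includes NULLs, COUNT(column) excludes them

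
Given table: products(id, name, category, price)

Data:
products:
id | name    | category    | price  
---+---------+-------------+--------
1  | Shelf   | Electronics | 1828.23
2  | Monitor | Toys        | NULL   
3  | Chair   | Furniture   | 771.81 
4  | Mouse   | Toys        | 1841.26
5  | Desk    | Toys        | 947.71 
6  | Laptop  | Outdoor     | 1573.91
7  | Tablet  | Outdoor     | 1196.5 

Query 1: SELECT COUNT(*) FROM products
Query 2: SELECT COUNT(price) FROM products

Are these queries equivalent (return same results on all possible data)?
No, not equivalent

Query 1 returns: [(7,)]
Query 2 returns: [(6,)]

Reason: COUNT(*) includes NULLs, COUNT(column) excludes them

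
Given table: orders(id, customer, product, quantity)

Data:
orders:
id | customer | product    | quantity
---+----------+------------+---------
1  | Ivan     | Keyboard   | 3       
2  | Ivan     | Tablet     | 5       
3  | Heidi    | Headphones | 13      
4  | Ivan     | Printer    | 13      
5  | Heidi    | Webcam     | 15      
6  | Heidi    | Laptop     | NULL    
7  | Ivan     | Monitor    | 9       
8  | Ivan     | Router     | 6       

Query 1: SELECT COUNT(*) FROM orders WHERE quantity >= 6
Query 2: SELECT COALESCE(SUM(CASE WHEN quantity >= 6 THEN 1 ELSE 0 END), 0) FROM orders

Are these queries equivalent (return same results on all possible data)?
Yes, equivalent

Both queries return: [(5,)]

Reason: COUNT with WHERE vs conditional SUM (COALESCE handles empty-table NULL)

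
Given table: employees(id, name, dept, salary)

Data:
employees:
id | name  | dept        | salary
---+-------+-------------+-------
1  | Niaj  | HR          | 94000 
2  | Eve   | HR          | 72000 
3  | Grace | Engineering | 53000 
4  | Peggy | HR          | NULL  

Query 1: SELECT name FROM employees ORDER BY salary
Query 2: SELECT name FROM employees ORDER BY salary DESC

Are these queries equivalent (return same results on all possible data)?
No, not equivalent

Query 1 returns: [('Peggy',), ('Grace',), ('Eve',), ('Niaj',)]
Query 2 returns: [('Niaj',), ('Eve',), ('Grace',), ('Peggy',)]

Reason: ASC vs DESC gives opposite ordering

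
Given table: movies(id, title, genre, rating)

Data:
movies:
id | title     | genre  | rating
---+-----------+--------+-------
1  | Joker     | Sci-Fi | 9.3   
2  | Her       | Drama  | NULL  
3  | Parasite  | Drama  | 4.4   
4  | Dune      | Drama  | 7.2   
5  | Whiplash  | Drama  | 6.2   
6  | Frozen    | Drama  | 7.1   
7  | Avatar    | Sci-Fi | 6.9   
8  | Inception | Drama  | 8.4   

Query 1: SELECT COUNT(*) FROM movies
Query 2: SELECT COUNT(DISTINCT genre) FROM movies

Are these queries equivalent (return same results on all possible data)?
No, not equivalent

Query 1 returns: [(8,)]
Query 2 returns: [(2,)]

Reason: COUNT(*) counts rows, COUNT(DISTINCT genre) counts unique genres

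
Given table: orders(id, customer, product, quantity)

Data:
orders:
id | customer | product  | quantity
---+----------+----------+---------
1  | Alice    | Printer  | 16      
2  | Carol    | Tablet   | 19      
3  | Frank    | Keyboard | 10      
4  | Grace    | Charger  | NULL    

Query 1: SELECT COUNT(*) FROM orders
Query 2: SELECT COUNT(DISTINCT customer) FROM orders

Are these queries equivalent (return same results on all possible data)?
No, not equivalent

Query 1 returns: [(4,)]
Query 2 returns: [(4,)]

Reason: COUNT(*) counts rows, COUNT(DISTINCT customer) counts unique customers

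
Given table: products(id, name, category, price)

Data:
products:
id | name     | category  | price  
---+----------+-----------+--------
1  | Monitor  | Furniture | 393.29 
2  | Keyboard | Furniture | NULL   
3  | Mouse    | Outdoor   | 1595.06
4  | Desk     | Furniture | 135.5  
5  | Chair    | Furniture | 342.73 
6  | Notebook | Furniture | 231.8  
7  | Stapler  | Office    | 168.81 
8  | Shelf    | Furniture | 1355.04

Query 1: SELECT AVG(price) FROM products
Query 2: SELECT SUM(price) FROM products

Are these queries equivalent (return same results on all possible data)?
No, not equivalent

Query 1 returns: [(603.1757142857142,)]
Query 2 returns: [(4222.23,)]

Reason: AVG vs SUM give different aggregate values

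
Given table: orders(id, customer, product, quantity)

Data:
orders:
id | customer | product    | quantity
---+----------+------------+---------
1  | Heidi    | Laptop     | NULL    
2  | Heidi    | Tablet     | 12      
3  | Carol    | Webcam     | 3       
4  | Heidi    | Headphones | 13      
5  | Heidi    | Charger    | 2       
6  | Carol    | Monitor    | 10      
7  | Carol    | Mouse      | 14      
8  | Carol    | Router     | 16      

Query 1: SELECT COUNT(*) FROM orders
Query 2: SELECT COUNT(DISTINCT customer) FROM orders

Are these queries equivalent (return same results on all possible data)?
No, not equivalent

Query 1 returns: [(8,)]
Query 2 returns: [(2,)]

Reason: COUNT(*) counts rows, COUNT(DISTINCT customer) counts unique customers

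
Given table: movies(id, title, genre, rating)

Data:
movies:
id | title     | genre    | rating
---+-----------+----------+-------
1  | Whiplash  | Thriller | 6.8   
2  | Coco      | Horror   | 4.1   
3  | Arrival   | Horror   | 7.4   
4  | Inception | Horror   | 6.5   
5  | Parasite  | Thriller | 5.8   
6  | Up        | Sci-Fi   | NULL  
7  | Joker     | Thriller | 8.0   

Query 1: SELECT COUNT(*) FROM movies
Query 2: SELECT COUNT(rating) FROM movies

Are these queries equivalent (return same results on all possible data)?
No, not equivalent

Query 1 returns: [(7,)]
Query 2 returns: [(6,)]

Reason: COUNT(*) includes NULLs, COUNT(column) excludes them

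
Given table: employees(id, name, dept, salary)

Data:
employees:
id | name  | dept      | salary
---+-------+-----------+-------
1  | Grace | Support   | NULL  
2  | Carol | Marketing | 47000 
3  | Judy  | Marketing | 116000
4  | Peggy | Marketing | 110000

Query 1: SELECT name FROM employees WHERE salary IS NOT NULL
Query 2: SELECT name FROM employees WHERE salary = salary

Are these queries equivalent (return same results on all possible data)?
Yes, equivalent

Both queries return: [('Carol',), ('Judy',), ('Peggy',)]

Reason: IS NOT NULL vs self-equality (both exclude NULLs)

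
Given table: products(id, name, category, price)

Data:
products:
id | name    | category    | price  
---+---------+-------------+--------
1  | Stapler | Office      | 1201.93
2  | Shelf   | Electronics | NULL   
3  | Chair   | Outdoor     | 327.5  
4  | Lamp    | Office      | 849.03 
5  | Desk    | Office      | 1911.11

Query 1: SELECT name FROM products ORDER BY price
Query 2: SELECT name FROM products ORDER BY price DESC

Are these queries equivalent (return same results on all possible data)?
No, not equivalent

Query 1 returns: [('Shelf',), ('Chair',), ('Lamp',), ('Stapler',), ('Desk',)]
Query 2 returns: [('Desk',), ('Stapler',), ('Lamp',), ('Chair',), ('Shelf',)]

Reason: ASC vs DESC gives opposite ordering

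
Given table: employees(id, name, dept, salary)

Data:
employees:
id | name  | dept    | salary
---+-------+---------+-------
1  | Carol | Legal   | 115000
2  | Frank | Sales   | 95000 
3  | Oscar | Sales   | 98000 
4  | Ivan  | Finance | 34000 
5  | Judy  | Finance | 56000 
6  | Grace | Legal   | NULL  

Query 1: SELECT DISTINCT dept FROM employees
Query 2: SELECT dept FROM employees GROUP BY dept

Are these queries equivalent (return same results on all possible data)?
Yes, equivalent

Both queries return: [('Finance',), ('Legal',), ('Sales',)]

Reason: Both get unique depts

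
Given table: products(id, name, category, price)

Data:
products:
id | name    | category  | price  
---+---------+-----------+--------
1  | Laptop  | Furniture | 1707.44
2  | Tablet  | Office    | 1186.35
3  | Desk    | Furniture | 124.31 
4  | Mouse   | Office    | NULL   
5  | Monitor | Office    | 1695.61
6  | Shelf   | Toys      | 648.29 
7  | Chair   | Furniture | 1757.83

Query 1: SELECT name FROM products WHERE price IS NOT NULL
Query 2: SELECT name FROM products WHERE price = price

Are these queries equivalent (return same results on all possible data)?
Yes, equivalent

Both queries return: [('Chair',), ('Desk',), ('Laptop',), ('Monitor',), ('Shelf',), ('Tablet',)]

Reason: IS NOT NULL vs self-equality (both exclude NULLs)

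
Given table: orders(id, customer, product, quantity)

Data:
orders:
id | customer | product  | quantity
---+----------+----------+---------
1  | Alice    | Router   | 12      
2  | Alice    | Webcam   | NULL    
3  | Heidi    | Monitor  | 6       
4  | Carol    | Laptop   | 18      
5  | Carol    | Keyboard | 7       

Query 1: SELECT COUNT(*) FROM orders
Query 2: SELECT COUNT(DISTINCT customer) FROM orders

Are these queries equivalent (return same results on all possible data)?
No, not equivalent

Query 1 returns: [(5,)]
Query 2 returns: [(3,)]

Reason: COUNT(*) counts rows, COUNT(DISTINCT customer) counts unique customers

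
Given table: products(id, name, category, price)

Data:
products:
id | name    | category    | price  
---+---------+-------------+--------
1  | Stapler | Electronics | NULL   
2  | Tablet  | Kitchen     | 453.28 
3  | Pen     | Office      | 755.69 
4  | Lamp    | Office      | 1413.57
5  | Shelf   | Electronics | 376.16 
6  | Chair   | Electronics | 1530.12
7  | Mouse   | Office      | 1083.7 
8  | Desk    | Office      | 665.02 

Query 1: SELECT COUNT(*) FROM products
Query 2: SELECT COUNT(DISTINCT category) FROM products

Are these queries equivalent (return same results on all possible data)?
No, not equivalent

Query 1 returns: [(8,)]
Query 2 returns: [(3,)]

Reason: COUNT(*) counts rows, COUNT(DISTINCT category) counts unique categorys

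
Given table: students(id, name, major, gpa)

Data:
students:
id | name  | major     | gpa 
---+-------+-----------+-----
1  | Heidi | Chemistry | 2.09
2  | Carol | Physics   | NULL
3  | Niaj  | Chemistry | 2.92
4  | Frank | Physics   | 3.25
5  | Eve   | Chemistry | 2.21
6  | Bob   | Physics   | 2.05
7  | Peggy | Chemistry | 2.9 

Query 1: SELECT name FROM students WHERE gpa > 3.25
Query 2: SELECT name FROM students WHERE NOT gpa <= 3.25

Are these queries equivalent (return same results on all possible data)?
Yes, equivalent

Both queries return: []

Reason: Both filter gpa > 3.25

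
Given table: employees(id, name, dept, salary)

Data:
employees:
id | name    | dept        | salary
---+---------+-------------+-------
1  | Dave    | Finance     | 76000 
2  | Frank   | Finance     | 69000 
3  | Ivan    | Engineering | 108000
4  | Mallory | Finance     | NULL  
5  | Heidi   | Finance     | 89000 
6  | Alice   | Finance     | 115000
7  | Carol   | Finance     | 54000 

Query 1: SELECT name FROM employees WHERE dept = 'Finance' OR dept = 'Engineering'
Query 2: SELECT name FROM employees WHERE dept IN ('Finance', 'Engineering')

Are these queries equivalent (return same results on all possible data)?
Yes, equivalent

Both queries return: [('Alice',), ('Carol',), ('Dave',), ('Frank',), ('Heidi',), ('Ivan',), ('Mallory',)]

Reason: OR vs IN are equivalent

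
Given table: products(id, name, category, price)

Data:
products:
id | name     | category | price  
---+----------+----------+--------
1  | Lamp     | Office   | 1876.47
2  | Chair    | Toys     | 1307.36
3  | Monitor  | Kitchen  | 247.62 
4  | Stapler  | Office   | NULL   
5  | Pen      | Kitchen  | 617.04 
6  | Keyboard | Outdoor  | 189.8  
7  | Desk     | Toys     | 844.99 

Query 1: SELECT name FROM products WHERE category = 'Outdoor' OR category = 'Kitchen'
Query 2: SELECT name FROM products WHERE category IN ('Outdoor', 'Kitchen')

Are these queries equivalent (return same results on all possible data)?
Yes, equivalent

Both queries return: [('Keyboard',), ('Monitor',), ('Pen',)]

Reason: OR vs IN are equivalent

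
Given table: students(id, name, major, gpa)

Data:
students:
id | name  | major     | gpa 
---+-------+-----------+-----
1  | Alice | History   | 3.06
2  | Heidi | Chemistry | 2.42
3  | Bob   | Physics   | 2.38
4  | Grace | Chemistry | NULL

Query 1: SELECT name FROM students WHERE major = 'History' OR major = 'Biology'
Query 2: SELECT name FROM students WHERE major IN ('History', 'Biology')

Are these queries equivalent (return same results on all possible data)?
Yes, equivalent

Both queries return: [('Alice',)]

Reason: OR vs IN are equivalent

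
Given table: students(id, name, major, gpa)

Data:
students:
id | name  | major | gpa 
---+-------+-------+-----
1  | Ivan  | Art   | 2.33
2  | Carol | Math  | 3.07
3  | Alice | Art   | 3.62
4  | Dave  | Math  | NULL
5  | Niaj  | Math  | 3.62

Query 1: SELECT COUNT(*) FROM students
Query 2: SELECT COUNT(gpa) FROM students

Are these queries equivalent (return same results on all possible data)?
No, not equivalent

Query 1 returns: [(5,)]
Query 2 returns: [(4,)]

Reason: COUNT(*) includes NULLs, COUNT(column) excludes them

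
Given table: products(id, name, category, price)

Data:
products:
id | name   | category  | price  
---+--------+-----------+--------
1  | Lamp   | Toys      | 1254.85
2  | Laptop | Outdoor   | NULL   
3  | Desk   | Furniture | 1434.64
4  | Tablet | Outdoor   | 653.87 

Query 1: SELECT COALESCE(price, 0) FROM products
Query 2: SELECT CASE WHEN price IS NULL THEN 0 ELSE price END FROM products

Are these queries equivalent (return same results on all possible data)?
Yes, equivalent

Both queries return: [(0,), (653.87,), (1254.85,), (1434.64,)]

Reason: COALESCE vs CASE for NULL handling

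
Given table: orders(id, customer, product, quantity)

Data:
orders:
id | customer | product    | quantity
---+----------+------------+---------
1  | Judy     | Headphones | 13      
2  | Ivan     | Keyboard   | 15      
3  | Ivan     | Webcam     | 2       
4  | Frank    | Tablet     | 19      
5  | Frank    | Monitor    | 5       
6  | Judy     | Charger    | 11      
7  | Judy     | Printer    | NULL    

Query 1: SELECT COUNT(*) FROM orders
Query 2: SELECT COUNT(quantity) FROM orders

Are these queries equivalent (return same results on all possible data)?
No, not equivalent

Query 1 returns: [(7,)]
Query 2 returns: [(6,)]

Reason: COUNT(*) includes NULLs, COUNT(column) excludes them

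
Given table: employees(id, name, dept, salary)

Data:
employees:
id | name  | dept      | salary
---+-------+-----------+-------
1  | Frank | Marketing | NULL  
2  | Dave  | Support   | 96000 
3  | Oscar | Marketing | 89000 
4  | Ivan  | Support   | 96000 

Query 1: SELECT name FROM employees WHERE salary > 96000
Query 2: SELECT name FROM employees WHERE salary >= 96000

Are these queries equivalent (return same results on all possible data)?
No, not equivalent

Query 1 returns: []
Query 2 returns: [('Dave',), ('Ivan',)]

Reason: > vs >= gives different results when salary = 96000 exists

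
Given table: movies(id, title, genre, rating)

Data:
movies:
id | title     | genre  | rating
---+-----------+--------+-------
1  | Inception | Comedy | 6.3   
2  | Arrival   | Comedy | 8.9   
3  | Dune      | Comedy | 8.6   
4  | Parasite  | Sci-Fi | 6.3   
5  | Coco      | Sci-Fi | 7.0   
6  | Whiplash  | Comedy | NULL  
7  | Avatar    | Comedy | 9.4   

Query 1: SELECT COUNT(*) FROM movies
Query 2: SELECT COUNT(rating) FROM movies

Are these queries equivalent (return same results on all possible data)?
No, not equivalent

Query 1 returns: [(7,)]
Query 2 returns: [(6,)]

Reason: COUNT(*) includes NULLs, COUNT(column) excludes them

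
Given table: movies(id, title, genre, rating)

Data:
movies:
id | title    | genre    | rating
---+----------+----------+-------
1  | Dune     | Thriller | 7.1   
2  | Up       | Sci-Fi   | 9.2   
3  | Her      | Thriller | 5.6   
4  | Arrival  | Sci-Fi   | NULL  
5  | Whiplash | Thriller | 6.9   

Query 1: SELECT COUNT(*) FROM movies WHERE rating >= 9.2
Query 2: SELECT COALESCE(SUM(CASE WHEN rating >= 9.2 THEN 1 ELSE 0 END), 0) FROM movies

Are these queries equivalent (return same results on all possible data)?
Yes, equivalent

Both queries return: [(1,)]

Reason: COUNT with WHERE vs conditional SUM (COALESCE handles empty-table NULL)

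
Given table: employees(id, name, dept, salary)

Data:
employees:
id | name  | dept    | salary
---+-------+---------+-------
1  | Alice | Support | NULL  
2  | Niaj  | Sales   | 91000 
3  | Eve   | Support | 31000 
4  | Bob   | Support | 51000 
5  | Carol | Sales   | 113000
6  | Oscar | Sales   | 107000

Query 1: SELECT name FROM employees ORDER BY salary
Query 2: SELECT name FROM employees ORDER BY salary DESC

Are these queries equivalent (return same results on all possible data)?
No, not equivalent

Query 1 returns: [('Alice',), ('Eve',), ('Bob',), ('Niaj',), ('Oscar',), ('Carol',)]
Query 2 returns: [('Carol',), ('Oscar',), ('Niaj',), ('Bob',), ('Eve',), ('Alice',)]

Reason: ASC vs DESC gives opposite ordering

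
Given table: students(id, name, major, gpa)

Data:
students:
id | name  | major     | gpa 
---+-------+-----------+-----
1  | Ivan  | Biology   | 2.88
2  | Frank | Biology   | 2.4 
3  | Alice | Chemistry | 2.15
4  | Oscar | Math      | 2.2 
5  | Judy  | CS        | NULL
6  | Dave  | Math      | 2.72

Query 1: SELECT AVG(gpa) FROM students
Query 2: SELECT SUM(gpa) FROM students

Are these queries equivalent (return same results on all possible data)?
No, not equivalent

Query 1 returns: [(2.4699999999999998,)]
Query 2 returns: [(12.35,)]

Reason: AVG vs SUM give different aggregate values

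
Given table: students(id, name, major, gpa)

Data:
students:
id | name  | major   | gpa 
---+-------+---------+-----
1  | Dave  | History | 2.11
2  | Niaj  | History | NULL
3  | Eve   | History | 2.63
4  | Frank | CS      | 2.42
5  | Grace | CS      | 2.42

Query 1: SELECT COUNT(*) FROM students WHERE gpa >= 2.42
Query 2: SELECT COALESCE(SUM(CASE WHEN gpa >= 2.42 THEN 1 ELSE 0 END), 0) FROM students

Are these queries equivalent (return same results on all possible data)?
Yes, equivalent

Both queries return: [(3,)]

Reason: COUNT with WHERE vs conditional SUM (COALESCE handles empty-table NULL)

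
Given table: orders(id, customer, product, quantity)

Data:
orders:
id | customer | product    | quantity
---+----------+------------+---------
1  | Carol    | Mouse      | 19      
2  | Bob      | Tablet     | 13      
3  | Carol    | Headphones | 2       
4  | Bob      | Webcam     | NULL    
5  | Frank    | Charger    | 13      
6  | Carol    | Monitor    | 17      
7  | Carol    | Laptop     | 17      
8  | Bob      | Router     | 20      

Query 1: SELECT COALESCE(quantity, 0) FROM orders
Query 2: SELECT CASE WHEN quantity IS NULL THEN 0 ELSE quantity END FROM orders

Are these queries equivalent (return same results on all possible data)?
Yes, equivalent

Both queries return: [(0,), (2,), (13,), (13,), (17,), (17,), (19,), (20,)]

Reason: COALESCE vs CASE for NULL handling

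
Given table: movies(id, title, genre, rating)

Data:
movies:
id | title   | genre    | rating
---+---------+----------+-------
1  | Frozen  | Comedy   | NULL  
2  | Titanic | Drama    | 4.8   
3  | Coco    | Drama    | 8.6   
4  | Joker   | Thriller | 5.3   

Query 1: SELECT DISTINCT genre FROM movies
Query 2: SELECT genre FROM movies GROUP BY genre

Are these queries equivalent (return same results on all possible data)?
Yes, equivalent

Both queries return: [('Comedy',), ('Drama',), ('Thriller',)]

Reason: Both get unique genres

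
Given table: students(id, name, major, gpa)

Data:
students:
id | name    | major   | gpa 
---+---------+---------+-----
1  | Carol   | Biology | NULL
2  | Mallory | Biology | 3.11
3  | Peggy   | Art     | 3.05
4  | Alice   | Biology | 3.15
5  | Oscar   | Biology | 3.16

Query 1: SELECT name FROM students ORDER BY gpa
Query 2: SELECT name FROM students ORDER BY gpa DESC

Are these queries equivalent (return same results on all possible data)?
No, not equivalent

Query 1 returns: [('Carol',), ('Peggy',), ('Mallory',), ('Alice',), ('Oscar',)]
Query 2 returns: [('Oscar',), ('Alice',), ('Mallory',), ('Peggy',), ('Carol',)]

Reason: ASC vs DESC gives opposite ordering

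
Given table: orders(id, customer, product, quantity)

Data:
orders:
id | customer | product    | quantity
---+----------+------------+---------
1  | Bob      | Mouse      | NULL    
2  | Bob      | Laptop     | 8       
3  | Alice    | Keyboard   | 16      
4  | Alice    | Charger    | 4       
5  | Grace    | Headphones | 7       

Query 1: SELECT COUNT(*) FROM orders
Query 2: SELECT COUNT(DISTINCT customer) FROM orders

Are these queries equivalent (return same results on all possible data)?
No, not equivalent

Query 1 returns: [(5,)]
Query 2 returns: [(3,)]

Reason: COUNT(*) counts rows, COUNT(DISTINCT customer) counts unique customers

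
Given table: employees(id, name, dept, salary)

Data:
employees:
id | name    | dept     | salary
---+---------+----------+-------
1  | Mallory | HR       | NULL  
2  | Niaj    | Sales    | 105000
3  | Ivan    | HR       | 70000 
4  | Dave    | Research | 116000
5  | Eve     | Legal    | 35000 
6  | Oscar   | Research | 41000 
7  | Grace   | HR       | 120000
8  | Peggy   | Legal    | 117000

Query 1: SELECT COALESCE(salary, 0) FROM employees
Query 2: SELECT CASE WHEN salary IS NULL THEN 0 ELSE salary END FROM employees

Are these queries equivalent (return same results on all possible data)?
Yes, equivalent

Both queries return: [(0,), (35000,), (41000,), (70000,), (105000,), (116000,), (117000,), (120000,)]

Reason: COALESCE vs CASE for NULL handling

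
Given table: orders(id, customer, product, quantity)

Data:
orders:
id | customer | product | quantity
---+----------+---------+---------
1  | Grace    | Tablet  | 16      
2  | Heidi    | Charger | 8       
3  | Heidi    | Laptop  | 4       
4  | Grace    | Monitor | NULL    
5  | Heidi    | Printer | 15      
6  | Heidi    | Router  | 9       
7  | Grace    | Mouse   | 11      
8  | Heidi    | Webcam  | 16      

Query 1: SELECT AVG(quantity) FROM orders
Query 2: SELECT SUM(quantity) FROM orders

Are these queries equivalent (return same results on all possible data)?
No, not equivalent

Query 1 returns: [(11.285714285714286,)]
Query 2 returns: [(79,)]

Reason: AVG vs SUM give different aggregate values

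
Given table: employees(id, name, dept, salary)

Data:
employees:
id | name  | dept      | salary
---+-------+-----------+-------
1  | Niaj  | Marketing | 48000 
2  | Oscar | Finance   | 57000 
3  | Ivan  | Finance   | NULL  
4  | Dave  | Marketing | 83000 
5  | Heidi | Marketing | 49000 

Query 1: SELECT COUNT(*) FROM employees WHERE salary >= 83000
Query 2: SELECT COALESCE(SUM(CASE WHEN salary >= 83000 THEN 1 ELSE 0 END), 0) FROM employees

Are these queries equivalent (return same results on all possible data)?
Yes, equivalent

Both queries return: [(1,)]

Reason: COUNT with WHERE vs conditional SUM (COALESCE handles empty-table NULL)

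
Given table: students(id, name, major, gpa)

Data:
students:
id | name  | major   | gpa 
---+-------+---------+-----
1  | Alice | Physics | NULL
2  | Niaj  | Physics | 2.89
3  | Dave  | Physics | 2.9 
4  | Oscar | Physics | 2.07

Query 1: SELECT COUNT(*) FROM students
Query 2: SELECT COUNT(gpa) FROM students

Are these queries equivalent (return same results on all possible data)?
No, not equivalent

Query 1 returns: [(4,)]
Query 2 returns: [(3,)]

Reason: COUNT(*) includes NULLs, COUNT(column) excludes them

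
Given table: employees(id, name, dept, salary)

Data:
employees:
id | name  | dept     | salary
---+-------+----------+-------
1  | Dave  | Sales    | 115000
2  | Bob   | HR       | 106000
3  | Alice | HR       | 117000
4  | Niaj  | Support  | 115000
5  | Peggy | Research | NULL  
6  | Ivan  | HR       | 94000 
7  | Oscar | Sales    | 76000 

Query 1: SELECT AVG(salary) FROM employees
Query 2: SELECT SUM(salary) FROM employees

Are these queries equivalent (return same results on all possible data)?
No, not equivalent

Query 1 returns: [(103833.33333333333,)]
Query 2 returns: [(623000,)]

Reason: AVG vs SUM give different aggregate values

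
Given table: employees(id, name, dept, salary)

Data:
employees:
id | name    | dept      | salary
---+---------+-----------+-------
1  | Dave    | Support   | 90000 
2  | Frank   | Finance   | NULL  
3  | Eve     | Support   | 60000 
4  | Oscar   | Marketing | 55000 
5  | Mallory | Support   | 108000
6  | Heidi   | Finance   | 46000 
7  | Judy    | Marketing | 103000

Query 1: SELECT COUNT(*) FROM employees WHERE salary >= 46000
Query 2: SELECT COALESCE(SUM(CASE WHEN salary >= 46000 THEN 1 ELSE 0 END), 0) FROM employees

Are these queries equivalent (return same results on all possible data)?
Yes, equivalent

Both queries return: [(6,)]

Reason: COUNT with WHERE vs conditional SUM (COALESCE handles empty-table NULL)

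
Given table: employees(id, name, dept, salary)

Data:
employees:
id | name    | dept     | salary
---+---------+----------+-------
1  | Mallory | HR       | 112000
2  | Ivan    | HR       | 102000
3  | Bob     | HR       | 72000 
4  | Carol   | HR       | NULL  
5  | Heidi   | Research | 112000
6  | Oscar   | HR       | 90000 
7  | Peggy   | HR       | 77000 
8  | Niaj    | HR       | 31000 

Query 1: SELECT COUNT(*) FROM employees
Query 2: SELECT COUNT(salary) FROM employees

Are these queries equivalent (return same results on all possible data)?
No, not equivalent

Query 1 returns: [(8,)]
Query 2 returns: [(7,)]

Reason: COUNT(*) includes NULLs, COUNT(column) excludes them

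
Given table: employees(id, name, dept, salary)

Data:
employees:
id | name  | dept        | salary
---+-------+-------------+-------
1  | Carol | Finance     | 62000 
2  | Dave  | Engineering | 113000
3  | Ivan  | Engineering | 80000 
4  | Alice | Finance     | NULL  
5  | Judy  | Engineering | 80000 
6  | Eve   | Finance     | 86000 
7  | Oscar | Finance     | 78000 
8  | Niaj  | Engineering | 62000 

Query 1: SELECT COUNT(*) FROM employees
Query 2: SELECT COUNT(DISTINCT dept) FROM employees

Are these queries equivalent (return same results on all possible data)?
No, not equivalent

Query 1 returns: [(8,)]
Query 2 returns: [(2,)]

Reason: COUNT(*) counts rows, COUNT(DISTINCT dept) counts unique depts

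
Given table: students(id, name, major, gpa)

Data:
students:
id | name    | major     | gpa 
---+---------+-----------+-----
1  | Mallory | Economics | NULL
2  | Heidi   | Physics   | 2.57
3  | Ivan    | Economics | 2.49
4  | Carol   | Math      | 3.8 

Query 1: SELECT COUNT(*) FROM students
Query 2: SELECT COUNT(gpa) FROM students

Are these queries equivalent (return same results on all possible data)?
No, not equivalent

Query 1 returns: [(4,)]
Query 2 returns: [(3,)]

Reason: COUNT(*) includes NULLs, COUNT(column) excludes them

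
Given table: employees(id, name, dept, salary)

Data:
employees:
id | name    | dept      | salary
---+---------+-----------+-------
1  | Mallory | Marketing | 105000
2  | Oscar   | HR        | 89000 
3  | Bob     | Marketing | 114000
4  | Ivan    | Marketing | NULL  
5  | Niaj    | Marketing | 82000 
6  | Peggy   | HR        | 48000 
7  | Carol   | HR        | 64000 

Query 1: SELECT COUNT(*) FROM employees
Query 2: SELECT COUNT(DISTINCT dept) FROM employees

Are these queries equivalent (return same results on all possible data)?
No, not equivalent

Query 1 returns: [(7,)]
Query 2 returns: [(2,)]

Reason: COUNT(*) counts rows, COUNT(DISTINCT dept) counts unique depts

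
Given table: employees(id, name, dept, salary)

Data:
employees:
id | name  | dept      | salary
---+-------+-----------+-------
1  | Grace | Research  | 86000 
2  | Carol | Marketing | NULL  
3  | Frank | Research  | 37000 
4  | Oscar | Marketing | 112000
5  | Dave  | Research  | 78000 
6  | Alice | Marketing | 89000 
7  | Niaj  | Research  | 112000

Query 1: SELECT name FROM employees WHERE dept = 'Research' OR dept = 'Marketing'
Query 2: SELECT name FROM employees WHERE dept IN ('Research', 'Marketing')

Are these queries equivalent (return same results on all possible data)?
Yes, equivalent

Both queries return: [('Alice',), ('Carol',), ('Dave',), ('Frank',), ('Grace',), ('Niaj',), ('Oscar',)]

Reason: OR vs IN are equivalent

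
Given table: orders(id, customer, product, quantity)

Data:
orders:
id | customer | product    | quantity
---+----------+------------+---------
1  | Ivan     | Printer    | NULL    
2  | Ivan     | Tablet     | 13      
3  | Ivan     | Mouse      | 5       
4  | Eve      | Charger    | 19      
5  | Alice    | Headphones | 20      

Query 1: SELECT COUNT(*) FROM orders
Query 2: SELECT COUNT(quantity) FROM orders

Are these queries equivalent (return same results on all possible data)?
No, not equivalent

Query 1 returns: [(5,)]
Query 2 returns: [(4,)]

Reason: COUNT(*) includes NULLs, COUNT(column) excludes them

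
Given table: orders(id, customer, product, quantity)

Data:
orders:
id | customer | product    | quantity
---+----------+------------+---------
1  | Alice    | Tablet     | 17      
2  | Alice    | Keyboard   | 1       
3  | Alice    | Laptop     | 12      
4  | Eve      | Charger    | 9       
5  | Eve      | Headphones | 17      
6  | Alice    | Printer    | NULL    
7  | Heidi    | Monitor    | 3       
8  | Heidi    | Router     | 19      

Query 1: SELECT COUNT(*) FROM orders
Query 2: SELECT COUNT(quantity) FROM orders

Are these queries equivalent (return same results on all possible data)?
No, not equivalent

Query 1 returns: [(8,)]
Query 2 returns: [(7,)]

Reason: COUNT(*) includes NULLs, COUNT(column) excludes them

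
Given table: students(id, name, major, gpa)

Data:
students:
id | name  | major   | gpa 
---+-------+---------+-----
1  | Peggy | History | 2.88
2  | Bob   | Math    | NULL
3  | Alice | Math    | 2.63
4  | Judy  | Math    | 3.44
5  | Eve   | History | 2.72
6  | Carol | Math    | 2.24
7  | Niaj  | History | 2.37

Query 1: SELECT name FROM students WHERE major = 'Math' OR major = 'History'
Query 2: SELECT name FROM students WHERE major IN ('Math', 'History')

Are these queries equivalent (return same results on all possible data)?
Yes, equivalent

Both queries return: [('Alice',), ('Bob',), ('Carol',), ('Eve',), ('Judy',), ('Niaj',), ('Peggy',)]

Reason: OR vs IN are equivalent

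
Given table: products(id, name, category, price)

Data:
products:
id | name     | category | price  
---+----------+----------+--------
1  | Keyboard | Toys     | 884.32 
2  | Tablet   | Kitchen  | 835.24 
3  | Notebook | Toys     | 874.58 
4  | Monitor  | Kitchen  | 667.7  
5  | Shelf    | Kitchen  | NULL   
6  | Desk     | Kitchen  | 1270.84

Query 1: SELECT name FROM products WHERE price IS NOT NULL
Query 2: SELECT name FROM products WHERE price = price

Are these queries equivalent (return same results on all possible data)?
Yes, equivalent

Both queries return: [('Desk',), ('Keyboard',), ('Monitor',), ('Notebook',), ('Tablet',)]

Reason: IS NOT NULL vs self-equality (both exclude NULLs)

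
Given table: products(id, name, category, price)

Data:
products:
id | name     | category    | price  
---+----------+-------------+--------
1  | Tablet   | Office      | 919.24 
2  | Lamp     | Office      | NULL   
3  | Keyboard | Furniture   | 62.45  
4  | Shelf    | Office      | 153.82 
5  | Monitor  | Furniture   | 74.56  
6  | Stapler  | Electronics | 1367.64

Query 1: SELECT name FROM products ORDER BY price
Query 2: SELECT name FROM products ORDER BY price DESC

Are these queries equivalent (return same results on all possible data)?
No, not equivalent

Query 1 returns: [('Lamp',), ('Keyboard',), ('Monitor',), ('Shelf',), ('Tablet',), ('Stapler',)]
Query 2 returns: [('Stapler',), ('Tablet',), ('Shelf',), ('Monitor',), ('Keyboard',), ('Lamp',)]

Reason: ASC vs DESC gives opposite ordering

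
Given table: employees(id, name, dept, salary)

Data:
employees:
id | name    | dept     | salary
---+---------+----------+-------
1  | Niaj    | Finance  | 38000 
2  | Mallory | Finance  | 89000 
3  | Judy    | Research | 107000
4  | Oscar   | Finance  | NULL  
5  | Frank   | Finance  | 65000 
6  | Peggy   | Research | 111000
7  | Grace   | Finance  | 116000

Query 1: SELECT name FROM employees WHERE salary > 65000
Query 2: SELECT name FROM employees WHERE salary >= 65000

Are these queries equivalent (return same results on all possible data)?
No, not equivalent

Query 1 returns: [('Mallory',), ('Judy',), ('Peggy',), ('Grace',)]
Query 2 returns: [('Mallory',), ('Judy',), ('Frank',), ('Peggy',), ('Grace',)]

Reason: > vs >= gives different results when salary = 65000 exists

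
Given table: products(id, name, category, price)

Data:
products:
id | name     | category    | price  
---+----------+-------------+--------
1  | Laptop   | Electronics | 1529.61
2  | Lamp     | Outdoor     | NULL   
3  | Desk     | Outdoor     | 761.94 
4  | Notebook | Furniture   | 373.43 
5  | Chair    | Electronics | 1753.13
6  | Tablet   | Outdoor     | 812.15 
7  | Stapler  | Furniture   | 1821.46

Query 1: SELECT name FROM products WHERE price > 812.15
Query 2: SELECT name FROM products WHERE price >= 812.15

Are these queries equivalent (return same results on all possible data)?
No, not equivalent

Query 1 returns: [('Laptop',), ('Chair',), ('Stapler',)]
Query 2 returns: [('Laptop',), ('Chair',), ('Tablet',), ('Stapler',)]

Reason: > vs >= gives different results when price = 812.15 exists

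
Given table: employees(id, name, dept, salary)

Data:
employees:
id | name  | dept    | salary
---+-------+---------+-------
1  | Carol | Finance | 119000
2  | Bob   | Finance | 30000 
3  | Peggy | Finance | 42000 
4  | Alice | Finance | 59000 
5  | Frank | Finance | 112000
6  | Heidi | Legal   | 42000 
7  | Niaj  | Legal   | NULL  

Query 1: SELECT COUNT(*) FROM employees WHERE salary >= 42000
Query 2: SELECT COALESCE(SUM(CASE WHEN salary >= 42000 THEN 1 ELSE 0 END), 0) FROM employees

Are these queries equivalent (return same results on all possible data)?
Yes, equivalent

Both queries return: [(5,)]

Reason: COUNT with WHERE vs conditional SUM (COALESCE handles empty-table NULL)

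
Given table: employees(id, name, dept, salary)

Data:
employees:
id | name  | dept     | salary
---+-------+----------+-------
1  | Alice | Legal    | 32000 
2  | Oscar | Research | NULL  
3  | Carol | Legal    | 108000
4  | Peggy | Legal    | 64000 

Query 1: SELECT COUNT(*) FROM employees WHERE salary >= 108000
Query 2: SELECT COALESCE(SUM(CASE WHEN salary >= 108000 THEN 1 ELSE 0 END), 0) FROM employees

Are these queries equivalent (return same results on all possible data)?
Yes, equivalent

Both queries return: [(1,)]

Reason: COUNT with WHERE vs conditional SUM (COALESCE handles empty-table NULL)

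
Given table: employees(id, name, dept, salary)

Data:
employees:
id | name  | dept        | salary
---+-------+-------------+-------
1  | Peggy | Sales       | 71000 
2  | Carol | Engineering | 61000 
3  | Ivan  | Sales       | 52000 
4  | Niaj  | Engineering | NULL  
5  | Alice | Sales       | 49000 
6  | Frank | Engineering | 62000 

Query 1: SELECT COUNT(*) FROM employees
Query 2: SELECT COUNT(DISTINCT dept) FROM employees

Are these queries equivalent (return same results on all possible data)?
No, not equivalent

Query 1 returns: [(6,)]
Query 2 returns: [(2,)]

Reason: COUNT(*) counts rows, COUNT(DISTINCT dept) counts unique depts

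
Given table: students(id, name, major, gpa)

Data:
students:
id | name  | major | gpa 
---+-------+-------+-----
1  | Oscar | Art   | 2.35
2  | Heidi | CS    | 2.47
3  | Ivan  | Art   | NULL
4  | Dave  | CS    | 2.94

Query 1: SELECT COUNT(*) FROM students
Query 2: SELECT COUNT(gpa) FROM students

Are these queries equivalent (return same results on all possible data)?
No, not equivalent

Query 1 returns: [(4,)]
Query 2 returns: [(3,)]

Reason: COUNT(*) includes NULLs, COUNT(column) excludes them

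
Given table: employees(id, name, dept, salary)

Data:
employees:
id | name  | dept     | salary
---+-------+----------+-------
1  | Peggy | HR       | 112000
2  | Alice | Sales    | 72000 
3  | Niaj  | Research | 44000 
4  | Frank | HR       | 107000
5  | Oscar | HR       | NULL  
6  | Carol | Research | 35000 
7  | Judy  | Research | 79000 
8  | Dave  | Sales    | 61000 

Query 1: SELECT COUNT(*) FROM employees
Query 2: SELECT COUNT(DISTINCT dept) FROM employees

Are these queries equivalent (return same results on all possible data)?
No, not equivalent

Query 1 returns: [(8,)]
Query 2 returns: [(3,)]

Reason: COUNT(*) counts rows, COUNT(DISTINCT dept) counts unique depts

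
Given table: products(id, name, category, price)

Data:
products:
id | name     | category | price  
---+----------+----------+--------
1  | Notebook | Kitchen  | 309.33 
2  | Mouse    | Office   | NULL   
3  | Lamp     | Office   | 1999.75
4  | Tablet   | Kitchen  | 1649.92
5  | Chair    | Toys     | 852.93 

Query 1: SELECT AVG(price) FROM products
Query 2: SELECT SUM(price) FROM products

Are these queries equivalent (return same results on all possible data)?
No, not equivalent

Query 1 returns: [(1202.9825,)]
Query 2 returns: [(4811.93,)]

Reason: AVG vs SUM give different aggregate values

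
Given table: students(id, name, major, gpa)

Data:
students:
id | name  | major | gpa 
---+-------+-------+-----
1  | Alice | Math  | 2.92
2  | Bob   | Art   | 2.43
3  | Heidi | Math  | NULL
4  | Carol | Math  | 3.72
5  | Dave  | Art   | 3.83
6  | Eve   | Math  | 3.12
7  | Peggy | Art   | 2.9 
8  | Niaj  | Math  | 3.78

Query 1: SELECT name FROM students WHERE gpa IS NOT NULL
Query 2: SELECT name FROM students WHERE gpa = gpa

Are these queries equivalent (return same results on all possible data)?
Yes, equivalent

Both queries return: [('Alice',), ('Bob',), ('Carol',), ('Dave',), ('Eve',), ('Niaj',), ('Peggy',)]

Reason: IS NOT NULL vs self-equality (both exclude NULLs)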